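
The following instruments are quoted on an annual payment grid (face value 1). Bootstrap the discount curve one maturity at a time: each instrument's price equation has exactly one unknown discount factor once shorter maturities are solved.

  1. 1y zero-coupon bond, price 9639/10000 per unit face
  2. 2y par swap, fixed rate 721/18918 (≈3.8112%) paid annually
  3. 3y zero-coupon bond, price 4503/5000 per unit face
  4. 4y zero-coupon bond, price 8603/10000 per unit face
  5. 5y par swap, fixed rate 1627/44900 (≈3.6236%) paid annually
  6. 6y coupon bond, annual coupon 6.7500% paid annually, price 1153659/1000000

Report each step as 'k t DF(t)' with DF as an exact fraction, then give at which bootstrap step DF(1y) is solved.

1 1 9639/10000
2 2 9279/10000
3 3 4503/5000
4 4 8603/10000
5 5 8373/10000
6 6 498/625
DF(1y) is solved at step 1

step 1 [1y] zero: DF = P = 9639/10000 ≈ 0.963900
step 2 [2y] swap r/1=721/18918: DF=(1 − 721/18918·(0.963900))/(1+721/18918) = 9279/10000 ≈ 0.927900
step 3 [3y] zero: DF = P = 4503/5000 ≈ 0.900600
step 4 [4y] zero: DF = P = 8603/10000 ≈ 0.860300
step 5 [5y] swap r/1=1627/44900: DF=(1 − 1627/44900·(0.963900+0.927900+0.900600+0.860300))/(1+1627/44900) = 8373/10000 ≈ 0.837300
step 6 [6y] bond c/1=27/400: DF=(1153659/1000000 − 27/400·(0.963900+0.927900+0.900600+0.860300+0.837300))/(1+27/400) = 498/625 ≈ 0.796800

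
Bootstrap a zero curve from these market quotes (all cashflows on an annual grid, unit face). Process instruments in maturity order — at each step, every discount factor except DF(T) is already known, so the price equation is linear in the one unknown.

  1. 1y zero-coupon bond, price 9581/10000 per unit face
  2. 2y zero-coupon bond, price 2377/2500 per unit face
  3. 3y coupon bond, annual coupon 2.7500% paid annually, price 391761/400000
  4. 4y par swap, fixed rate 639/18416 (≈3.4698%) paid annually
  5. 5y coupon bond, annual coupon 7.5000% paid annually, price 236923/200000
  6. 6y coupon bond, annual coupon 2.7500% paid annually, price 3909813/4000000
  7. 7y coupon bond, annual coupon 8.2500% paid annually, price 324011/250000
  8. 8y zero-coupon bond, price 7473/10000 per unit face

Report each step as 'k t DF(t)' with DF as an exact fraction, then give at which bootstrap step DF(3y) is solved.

1 1 9581/10000
2 2 2377/2500
3 3 9021/10000
4 4 4361/5000
5 5 169/200
6 6 8301/10000
7 7 7889/10000
8 8 7473/10000
DF(3y) is solved at step 3

step 1 [1y] zero: DF = P = 9581/10000 ≈ 0.958100
step 2 [2y] zero: DF = P = 2377/2500 ≈ 0.950800
step 3 [3y] bond c/1=11/400: DF=(391761/400000 − 11/400·(0.958100+0.950800))/(1+11/400) = 9021/10000 ≈ 0.902100
step 4 [4y] swap r/1=639/18416: DF=(1 − 639/18416·(0.958100+0.950800+0.902100))/(1+639/18416) = 4361/5000 ≈ 0.872200
step 5 [5y] bond c/1=3/40: DF=(236923/200000 − 3/40·(0.958100+0.950800+0.902100+0.872200))/(1+3/40) = 169/200 ≈ 0.845000
step 6 [6y] bond c/1=11/400: DF=(3909813/4000000 − 11/400·(0.958100+0.950800+0.902100+0.872200+0.845000))/(1+11/400) = 8301/10000 ≈ 0.830100
step 7 [7y] bond c/1=33/400: DF=(324011/250000 − 33/400·(0.958100+0.950800+0.902100+0.872200+0.845000+0.830100))/(1+33/400) = 7889/10000 ≈ 0.788900
step 8 [8y] zero: DF = P = 7473/10000 ≈ 0.747300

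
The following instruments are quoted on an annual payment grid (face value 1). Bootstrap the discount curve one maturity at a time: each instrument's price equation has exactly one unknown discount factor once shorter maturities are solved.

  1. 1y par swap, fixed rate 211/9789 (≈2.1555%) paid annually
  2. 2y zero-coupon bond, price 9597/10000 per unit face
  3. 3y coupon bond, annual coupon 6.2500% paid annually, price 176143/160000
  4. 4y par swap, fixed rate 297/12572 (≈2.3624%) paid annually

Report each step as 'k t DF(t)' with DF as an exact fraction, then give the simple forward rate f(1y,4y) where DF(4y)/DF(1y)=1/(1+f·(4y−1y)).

step 1 [1y] swap r/1=211/9789: DF=(1 − 211/9789·(0))/(1+211/9789) = 9789/10000 ≈ 0.978900
step 2 [2y] zero: DF = P = 9597/10000 ≈ 0.959700
step 3 [3y] bond c/1=1/16: DF=(176143/160000 − 1/16·(0.978900+0.959700))/(1+1/16) = 9221/10000 ≈ 0.922100
step 4 [4y] swap r/1=297/12572: DF=(1 − 297/12572·(0.978900+0.959700+0.922100))/(1+297/12572) = 9109/10000 ≈ 0.910900

1 1 9789/10000
2 2 9597/10000
3 3 9221/10000
4 4 9109/10000
f(1y,4y) = ((9789/10000)/(9109/10000) − 1)/(3) = 680/27327 ≈ 2.4884%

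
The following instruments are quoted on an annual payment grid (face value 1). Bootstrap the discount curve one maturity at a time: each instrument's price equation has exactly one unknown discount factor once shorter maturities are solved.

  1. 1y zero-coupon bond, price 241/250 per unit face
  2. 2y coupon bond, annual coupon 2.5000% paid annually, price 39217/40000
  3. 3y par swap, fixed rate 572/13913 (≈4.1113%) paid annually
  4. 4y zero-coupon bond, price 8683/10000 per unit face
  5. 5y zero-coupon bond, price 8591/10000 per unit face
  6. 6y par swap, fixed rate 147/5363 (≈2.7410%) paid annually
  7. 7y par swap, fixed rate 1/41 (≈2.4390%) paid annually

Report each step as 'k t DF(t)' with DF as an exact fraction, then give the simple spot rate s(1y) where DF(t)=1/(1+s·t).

1 1 241/250
2 2 933/1000
3 3 1107/1250
4 4 8683/10000
5 5 8591/10000
6 6 853/1000
7 7 1697/2000
s(1y) = (1/(241/250) − 1)/(1) = 9/241 ≈ 3.7344%

step 1 [1y] zero: DF = P = 241/250 ≈ 0.964000
step 2 [2y] bond c/1=1/40: DF=(39217/40000 − 1/40·(0.964000))/(1+1/40) = 933/1000 ≈ 0.933000
step 3 [3y] swap r/1=572/13913: DF=(1 − 572/13913·(0.964000+0.933000))/(1+572/13913) = 1107/1250 ≈ 0.885600
step 4 [4y] zero: DF = P = 8683/10000 ≈ 0.868300
step 5 [5y] zero: DF = P = 8591/10000 ≈ 0.859100
step 6 [6y] swap r/1=147/5363: DF=(1 − 147/5363·(0.964000+0.933000+0.885600+0.868300+0.859100))/(1+147/5363) = 853/1000 ≈ 0.853000
step 7 [7y] swap r/1=1/41: DF=(1 − 1/41·(0.964000+0.933000+0.885600+0.868300+0.859100+0.853000))/(1+1/41) = 1697/2000 ≈ 0.848500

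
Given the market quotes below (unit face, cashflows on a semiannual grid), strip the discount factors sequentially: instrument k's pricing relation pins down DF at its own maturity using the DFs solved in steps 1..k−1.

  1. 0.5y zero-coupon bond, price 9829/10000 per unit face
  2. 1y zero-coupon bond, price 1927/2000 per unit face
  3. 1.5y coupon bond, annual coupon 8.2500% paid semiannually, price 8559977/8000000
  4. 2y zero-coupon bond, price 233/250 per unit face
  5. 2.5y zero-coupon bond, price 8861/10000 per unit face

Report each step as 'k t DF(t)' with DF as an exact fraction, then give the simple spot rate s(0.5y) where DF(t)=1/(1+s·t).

step 1 [0.5y] zero: DF = P = 9829/10000 ≈ 0.982900
step 2 [1y] zero: DF = P = 1927/2000 ≈ 0.963500
step 3 [1.5y] bond c/2=33/800: DF=(8559977/8000000 − 33/800·(0.982900+0.963500))/(1+33/800) = 1901/2000 ≈ 0.950500
step 4 [2y] zero: DF = P = 233/250 ≈ 0.932000
step 5 [2.5y] zero: DF = P = 8861/10000 ≈ 0.886100

1 1/2 9829/10000
2 1 1927/2000
3 3/2 1901/2000
4 2 233/250
5 5/2 8861/10000
s(0.5y) = (1/(9829/10000) − 1)/(1/2) = 342/9829 ≈ 3.4795%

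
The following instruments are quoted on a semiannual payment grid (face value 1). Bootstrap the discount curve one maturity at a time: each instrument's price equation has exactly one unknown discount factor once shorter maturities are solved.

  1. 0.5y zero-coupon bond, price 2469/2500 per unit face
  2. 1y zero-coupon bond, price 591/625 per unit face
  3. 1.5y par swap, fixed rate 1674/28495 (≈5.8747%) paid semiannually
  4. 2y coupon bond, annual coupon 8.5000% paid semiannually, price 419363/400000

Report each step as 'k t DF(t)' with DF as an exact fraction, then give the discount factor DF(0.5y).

1 1/2 2469/2500
2 1 591/625
3 3/2 9163/10000
4 2 1779/2000
DF(0.5y) = 2469/2500 ≈ 0.987600

step 1 [0.5y] zero: DF = P = 2469/2500 ≈ 0.987600
step 2 [1y] zero: DF = P = 591/625 ≈ 0.945600
step 3 [1.5y] swap r/2=837/28495: DF=(1 − 837/28495·(0.987600+0.945600))/(1+837/28495) = 9163/10000 ≈ 0.916300
step 4 [2y] bond c/2=17/400: DF=(419363/400000 − 17/400·(0.987600+0.945600+0.916300))/(1+17/400) = 1779/2000 ≈ 0.889500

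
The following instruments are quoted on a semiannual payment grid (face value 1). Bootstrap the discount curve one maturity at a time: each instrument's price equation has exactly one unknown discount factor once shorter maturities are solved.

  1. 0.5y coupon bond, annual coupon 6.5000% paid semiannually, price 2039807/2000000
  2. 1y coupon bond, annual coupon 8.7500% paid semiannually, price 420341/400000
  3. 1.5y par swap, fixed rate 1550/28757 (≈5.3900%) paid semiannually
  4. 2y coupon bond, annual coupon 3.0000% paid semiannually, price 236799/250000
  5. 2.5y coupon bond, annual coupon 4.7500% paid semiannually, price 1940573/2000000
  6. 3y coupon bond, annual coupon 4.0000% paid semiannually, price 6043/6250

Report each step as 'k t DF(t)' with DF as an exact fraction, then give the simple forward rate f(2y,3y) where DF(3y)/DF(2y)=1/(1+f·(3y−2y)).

1 1/2 4939/5000
2 1 4827/5000
3 3/2 369/400
4 2 8907/10000
5 5/2 2151/2500
6 3 2143/2500
f(2y,3y) = ((8907/10000)/(2143/2500) − 1)/(1) = 335/8572 ≈ 3.9081%

step 1 [0.5y] bond c/2=13/400: DF=(2039807/2000000 − 13/400·(0))/(1+13/400) = 4939/5000 ≈ 0.987800
step 2 [1y] bond c/2=7/160: DF=(420341/400000 − 7/160·(0.987800))/(1+7/160) = 4827/5000 ≈ 0.965400
step 3 [1.5y] swap r/2=775/28757: DF=(1 − 775/28757·(0.987800+0.965400))/(1+775/28757) = 369/400 ≈ 0.922500
step 4 [2y] bond c/2=3/200: DF=(236799/250000 − 3/200·(0.987800+0.965400+0.922500))/(1+3/200) = 8907/10000 ≈ 0.890700
step 5 [2.5y] bond c/2=19/800: DF=(1940573/2000000 − 19/800·(0.987800+0.965400+0.922500+0.890700))/(1+19/800) = 2151/2500 ≈ 0.860400
step 6 [3y] bond c/2=1/50: DF=(6043/6250 − 1/50·(0.987800+0.965400+0.922500+0.890700+0.860400))/(1+1/50) = 2143/2500 ≈ 0.857200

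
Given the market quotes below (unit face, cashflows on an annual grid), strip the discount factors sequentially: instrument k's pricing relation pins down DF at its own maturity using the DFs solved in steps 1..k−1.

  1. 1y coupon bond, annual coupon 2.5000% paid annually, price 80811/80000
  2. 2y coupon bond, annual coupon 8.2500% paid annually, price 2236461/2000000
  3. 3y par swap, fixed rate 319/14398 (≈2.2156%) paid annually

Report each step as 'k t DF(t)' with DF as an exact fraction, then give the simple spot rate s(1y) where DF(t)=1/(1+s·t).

1 1 1971/2000
2 2 9579/10000
3 3 4681/5000
s(1y) = (1/(1971/2000) − 1)/(1) = 29/1971 ≈ 1.4713%

step 1 [1y] bond c/1=1/40: DF=(80811/80000 − 1/40·(0))/(1+1/40) = 1971/2000 ≈ 0.985500
step 2 [2y] bond c/1=33/400: DF=(2236461/2000000 − 33/400·(0.985500))/(1+33/400) = 9579/10000 ≈ 0.957900
step 3 [3y] swap r/1=319/14398: DF=(1 − 319/14398·(0.985500+0.957900))/(1+319/14398) = 4681/5000 ≈ 0.936200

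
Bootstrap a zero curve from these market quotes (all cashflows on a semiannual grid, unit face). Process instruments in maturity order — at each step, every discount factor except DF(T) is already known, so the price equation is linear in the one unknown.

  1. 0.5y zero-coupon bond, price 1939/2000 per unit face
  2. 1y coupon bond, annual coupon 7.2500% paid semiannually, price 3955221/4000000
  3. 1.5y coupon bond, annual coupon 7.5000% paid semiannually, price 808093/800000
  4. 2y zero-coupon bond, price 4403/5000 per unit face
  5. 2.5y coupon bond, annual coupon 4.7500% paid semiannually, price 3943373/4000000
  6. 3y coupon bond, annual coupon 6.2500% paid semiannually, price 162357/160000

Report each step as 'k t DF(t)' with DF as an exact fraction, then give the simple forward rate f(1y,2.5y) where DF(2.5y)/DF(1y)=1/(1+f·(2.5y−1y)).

step 1 [0.5y] zero: DF = P = 1939/2000 ≈ 0.969500
step 2 [1y] bond c/2=29/800: DF=(3955221/4000000 − 29/800·(0.969500))/(1+29/800) = 9203/10000 ≈ 0.920300
step 3 [1.5y] bond c/2=3/80: DF=(808093/800000 − 3/80·(0.969500+0.920300))/(1+3/80) = 9053/10000 ≈ 0.905300
step 4 [2y] zero: DF = P = 4403/5000 ≈ 0.880600
step 5 [2.5y] bond c/2=19/800: DF=(3943373/4000000 − 19/800·(0.969500+0.920300+0.905300+0.880600))/(1+19/800) = 8777/10000 ≈ 0.877700
step 6 [3y] bond c/2=1/32: DF=(162357/160000 − 1/32·(0.969500+0.920300+0.905300+0.880600+0.877700))/(1+1/32) = 423/500 ≈ 0.846000

1 1/2 1939/2000
2 1 9203/10000
3 3/2 9053/10000
4 2 4403/5000
5 5/2 8777/10000
6 3 423/500
f(1y,2.5y) = ((9203/10000)/(8777/10000) − 1)/(3/2) = 284/8777 ≈ 3.2357%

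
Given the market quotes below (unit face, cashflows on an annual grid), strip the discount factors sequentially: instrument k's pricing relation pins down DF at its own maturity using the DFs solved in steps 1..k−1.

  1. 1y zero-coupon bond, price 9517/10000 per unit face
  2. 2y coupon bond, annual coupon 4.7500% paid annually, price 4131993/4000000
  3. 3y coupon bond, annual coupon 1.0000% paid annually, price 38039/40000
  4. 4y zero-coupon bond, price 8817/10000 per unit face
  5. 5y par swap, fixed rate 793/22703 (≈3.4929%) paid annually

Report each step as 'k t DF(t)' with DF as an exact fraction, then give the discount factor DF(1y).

step 1 [1y] zero: DF = P = 9517/10000 ≈ 0.951700
step 2 [2y] bond c/1=19/400: DF=(4131993/4000000 − 19/400·(0.951700))/(1+19/400) = 943/1000 ≈ 0.943000
step 3 [3y] bond c/1=1/100: DF=(38039/40000 − 1/100·(0.951700+0.943000))/(1+1/100) = 2307/2500 ≈ 0.922800
step 4 [4y] zero: DF = P = 8817/10000 ≈ 0.881700
step 5 [5y] swap r/1=793/22703: DF=(1 − 793/22703·(0.951700+0.943000+0.922800+0.881700))/(1+793/22703) = 4207/5000 ≈ 0.841400

1 1 9517/10000
2 2 943/1000
3 3 2307/2500
4 4 8817/10000
5 5 4207/5000
DF(1y) = 9517/10000 ≈ 0.951700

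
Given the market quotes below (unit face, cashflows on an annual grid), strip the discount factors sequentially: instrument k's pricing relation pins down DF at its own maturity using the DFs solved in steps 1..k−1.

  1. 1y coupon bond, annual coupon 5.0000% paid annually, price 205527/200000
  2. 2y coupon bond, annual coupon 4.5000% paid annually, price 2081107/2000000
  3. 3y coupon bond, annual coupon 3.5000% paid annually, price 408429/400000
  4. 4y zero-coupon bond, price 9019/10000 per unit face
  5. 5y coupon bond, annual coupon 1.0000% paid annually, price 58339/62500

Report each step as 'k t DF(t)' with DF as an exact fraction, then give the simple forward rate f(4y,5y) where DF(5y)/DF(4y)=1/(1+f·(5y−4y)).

step 1 [1y] bond c/1=1/20: DF=(205527/200000 − 1/20·(0))/(1+1/20) = 9787/10000 ≈ 0.978700
step 2 [2y] bond c/1=9/200: DF=(2081107/2000000 − 9/200·(0.978700))/(1+9/200) = 596/625 ≈ 0.953600
step 3 [3y] bond c/1=7/200: DF=(408429/400000 − 7/200·(0.978700+0.953600))/(1+7/200) = 2303/2500 ≈ 0.921200
step 4 [4y] zero: DF = P = 9019/10000 ≈ 0.901900
step 5 [5y] bond c/1=1/100: DF=(58339/62500 − 1/100·(0.978700+0.953600+0.921200+0.901900))/(1+1/100) = 887/1000 ≈ 0.887000

1 1 9787/10000
2 2 596/625
3 3 2303/2500
4 4 9019/10000
5 5 887/1000
f(4y,5y) = ((9019/10000)/(887/1000) − 1)/(1) = 149/8870 ≈ 1.6798%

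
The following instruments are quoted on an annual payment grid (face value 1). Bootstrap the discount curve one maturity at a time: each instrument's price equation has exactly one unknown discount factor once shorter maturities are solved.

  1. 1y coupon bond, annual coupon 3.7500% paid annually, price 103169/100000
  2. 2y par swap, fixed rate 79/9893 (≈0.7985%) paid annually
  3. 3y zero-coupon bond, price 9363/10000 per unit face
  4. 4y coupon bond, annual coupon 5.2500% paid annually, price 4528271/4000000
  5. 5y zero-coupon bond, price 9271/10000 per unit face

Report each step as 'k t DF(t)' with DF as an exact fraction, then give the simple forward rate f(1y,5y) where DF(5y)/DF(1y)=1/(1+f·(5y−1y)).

step 1 [1y] bond c/1=3/80: DF=(103169/100000 − 3/80·(0))/(1+3/80) = 1243/1250 ≈ 0.994400
step 2 [2y] swap r/1=79/9893: DF=(1 − 79/9893·(0.994400))/(1+79/9893) = 4921/5000 ≈ 0.984200
step 3 [3y] zero: DF = P = 9363/10000 ≈ 0.936300
step 4 [4y] bond c/1=21/400: DF=(4528271/4000000 − 21/400·(0.994400+0.984200+0.936300))/(1+21/400) = 4651/5000 ≈ 0.930200
step 5 [5y] zero: DF = P = 9271/10000 ≈ 0.927100

1 1 1243/1250
2 2 4921/5000
3 3 9363/10000
4 4 4651/5000
5 5 9271/10000
f(1y,5y) = ((1243/1250)/(9271/10000) − 1)/(4) = 673/37084 ≈ 1.8148%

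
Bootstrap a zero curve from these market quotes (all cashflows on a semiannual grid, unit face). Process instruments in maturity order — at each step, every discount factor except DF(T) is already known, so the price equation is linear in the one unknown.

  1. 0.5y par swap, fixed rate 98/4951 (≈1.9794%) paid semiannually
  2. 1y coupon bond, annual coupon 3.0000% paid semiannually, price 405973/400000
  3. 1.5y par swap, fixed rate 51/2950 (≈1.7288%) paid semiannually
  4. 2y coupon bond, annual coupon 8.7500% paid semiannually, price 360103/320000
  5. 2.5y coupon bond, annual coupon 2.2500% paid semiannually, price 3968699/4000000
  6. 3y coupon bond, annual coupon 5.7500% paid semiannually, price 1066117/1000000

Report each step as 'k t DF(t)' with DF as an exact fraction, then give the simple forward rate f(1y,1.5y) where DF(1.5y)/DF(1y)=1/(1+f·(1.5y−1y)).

1 1/2 4951/5000
2 1 9853/10000
3 3/2 1949/2000
4 2 1909/2000
5 5/2 9377/10000
6 3 901/1000
f(1y,1.5y) = ((9853/10000)/(1949/2000) − 1)/(1/2) = 216/9745 ≈ 2.2165%

step 1 [0.5y] swap r/2=49/4951: DF=(1 − 49/4951·(0))/(1+49/4951) = 4951/5000 ≈ 0.990200
step 2 [1y] bond c/2=3/200: DF=(405973/400000 − 3/200·(0.990200))/(1+3/200) = 9853/10000 ≈ 0.985300
step 3 [1.5y] swap r/2=51/5900: DF=(1 − 51/5900·(0.990200+0.985300))/(1+51/5900) = 1949/2000 ≈ 0.974500
step 4 [2y] bond c/2=7/160: DF=(360103/320000 − 7/160·(0.990200+0.985300+0.974500))/(1+7/160) = 1909/2000 ≈ 0.954500
step 5 [2.5y] bond c/2=9/800: DF=(3968699/4000000 − 9/800·(0.990200+0.985300+0.974500+0.954500))/(1+9/800) = 9377/10000 ≈ 0.937700
step 6 [3y] bond c/2=23/800: DF=(1066117/1000000 − 23/800·(0.990200+0.985300+0.974500+0.954500+0.937700))/(1+23/800) = 901/1000 ≈ 0.901000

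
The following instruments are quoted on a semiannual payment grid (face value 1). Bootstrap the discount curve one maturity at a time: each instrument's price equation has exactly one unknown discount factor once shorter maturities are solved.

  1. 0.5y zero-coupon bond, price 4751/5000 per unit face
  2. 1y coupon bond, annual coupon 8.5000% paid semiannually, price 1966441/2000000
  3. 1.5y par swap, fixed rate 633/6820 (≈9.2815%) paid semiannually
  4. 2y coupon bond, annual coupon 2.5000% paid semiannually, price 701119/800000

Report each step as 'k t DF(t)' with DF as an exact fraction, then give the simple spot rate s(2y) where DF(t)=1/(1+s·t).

1 1/2 4751/5000
2 1 2261/2500
3 3/2 4367/5000
4 2 8319/10000
s(2y) = (1/(8319/10000) − 1)/(2) = 1681/16638 ≈ 10.1034%

step 1 [0.5y] zero: DF = P = 4751/5000 ≈ 0.950200
step 2 [1y] bond c/2=17/400: DF=(1966441/2000000 − 17/400·(0.950200))/(1+17/400) = 2261/2500 ≈ 0.904400
step 3 [1.5y] swap r/2=633/13640: DF=(1 − 633/13640·(0.950200+0.904400))/(1+633/13640) = 4367/5000 ≈ 0.873400
step 4 [2y] bond c/2=1/80: DF=(701119/800000 − 1/80·(0.950200+0.904400+0.873400))/(1+1/80) = 8319/10000 ≈ 0.831900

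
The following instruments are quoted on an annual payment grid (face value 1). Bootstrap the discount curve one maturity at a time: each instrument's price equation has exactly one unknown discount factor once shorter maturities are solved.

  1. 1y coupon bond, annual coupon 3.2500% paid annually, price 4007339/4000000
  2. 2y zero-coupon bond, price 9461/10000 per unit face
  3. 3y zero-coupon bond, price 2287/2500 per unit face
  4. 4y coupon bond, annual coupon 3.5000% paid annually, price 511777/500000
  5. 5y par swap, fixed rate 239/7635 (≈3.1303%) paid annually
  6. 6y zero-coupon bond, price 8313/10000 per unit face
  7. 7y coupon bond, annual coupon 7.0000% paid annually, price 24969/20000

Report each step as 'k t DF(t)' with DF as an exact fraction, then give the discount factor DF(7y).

step 1 [1y] bond c/1=13/400: DF=(4007339/4000000 − 13/400·(0))/(1+13/400) = 9703/10000 ≈ 0.970300
step 2 [2y] zero: DF = P = 9461/10000 ≈ 0.946100
step 3 [3y] zero: DF = P = 2287/2500 ≈ 0.914800
step 4 [4y] bond c/1=7/200: DF=(511777/500000 − 7/200·(0.970300+0.946100+0.914800))/(1+7/200) = 2233/2500 ≈ 0.893200
step 5 [5y] swap r/1=239/7635: DF=(1 − 239/7635·(0.970300+0.946100+0.914800+0.893200))/(1+239/7635) = 4283/5000 ≈ 0.856600
step 6 [6y] zero: DF = P = 8313/10000 ≈ 0.831300
step 7 [7y] bond c/1=7/100: DF=(24969/20000 − 7/100·(0.970300+0.946100+0.914800+0.893200+0.856600+0.831300))/(1+7/100) = 8127/10000 ≈ 0.812700

1 1 9703/10000
2 2 9461/10000
3 3 2287/2500
4 4 2233/2500
5 5 4283/5000
6 6 8313/10000
7 7 8127/10000
DF(7y) = 8127/10000 ≈ 0.812700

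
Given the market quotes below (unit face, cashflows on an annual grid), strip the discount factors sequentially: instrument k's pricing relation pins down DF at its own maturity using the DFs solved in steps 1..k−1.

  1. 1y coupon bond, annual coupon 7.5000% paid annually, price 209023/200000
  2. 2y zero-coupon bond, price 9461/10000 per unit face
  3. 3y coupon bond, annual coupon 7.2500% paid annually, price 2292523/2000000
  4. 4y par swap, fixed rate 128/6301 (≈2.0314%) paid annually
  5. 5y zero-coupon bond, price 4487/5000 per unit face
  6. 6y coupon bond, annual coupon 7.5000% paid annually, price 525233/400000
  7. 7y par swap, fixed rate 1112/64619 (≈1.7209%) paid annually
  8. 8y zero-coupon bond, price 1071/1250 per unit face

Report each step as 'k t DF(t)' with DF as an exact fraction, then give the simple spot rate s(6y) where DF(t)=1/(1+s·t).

step 1 [1y] bond c/1=3/40: DF=(209023/200000 − 3/40·(0))/(1+3/40) = 4861/5000 ≈ 0.972200
step 2 [2y] zero: DF = P = 9461/10000 ≈ 0.946100
step 3 [3y] bond c/1=29/400: DF=(2292523/2000000 − 29/400·(0.972200+0.946100))/(1+29/400) = 9391/10000 ≈ 0.939100
step 4 [4y] swap r/1=128/6301: DF=(1 − 128/6301·(0.972200+0.946100+0.939100))/(1+128/6301) = 577/625 ≈ 0.923200
step 5 [5y] zero: DF = P = 4487/5000 ≈ 0.897400
step 6 [6y] bond c/1=3/40: DF=(525233/400000 − 3/40·(0.972200+0.946100+0.939100+0.923200+0.897400))/(1+3/40) = 8951/10000 ≈ 0.895100
step 7 [7y] swap r/1=1112/64619: DF=(1 − 1112/64619·(0.972200+0.946100+0.939100+0.923200+0.897400+0.895100))/(1+1112/64619) = 1111/1250 ≈ 0.888800
step 8 [8y] zero: DF = P = 1071/1250 ≈ 0.856800

1 1 4861/5000
2 2 9461/10000
3 3 9391/10000
4 4 577/625
5 5 4487/5000
6 6 8951/10000
7 7 1111/1250
8 8 1071/1250
s(6y) = (1/(8951/10000) − 1)/(6) = 1049/53706 ≈ 1.9532%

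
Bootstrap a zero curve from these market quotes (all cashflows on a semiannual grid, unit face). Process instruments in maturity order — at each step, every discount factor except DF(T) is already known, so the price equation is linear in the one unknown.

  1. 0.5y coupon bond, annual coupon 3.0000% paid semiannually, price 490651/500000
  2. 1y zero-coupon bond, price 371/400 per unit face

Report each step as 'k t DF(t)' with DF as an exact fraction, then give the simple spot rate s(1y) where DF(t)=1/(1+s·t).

step 1 [0.5y] bond c/2=3/200: DF=(490651/500000 − 3/200·(0))/(1+3/200) = 2417/2500 ≈ 0.966800
step 2 [1y] zero: DF = P = 371/400 ≈ 0.927500

1 1/2 2417/2500
2 1 371/400
s(1y) = (1/(371/400) − 1)/(1) = 29/371 ≈ 7.8167%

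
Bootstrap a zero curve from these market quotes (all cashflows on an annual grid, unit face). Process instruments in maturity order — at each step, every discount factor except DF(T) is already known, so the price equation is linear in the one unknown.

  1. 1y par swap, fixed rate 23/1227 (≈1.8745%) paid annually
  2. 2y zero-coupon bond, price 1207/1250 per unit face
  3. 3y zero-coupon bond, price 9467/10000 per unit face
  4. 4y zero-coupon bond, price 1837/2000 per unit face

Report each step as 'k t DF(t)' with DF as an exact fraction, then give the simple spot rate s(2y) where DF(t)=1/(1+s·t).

1 1 1227/1250
2 2 1207/1250
3 3 9467/10000
4 4 1837/2000
s(2y) = (1/(1207/1250) − 1)/(2) = 43/2414 ≈ 1.7813%

step 1 [1y] swap r/1=23/1227: DF=(1 − 23/1227·(0))/(1+23/1227) = 1227/1250 ≈ 0.981600
step 2 [2y] zero: DF = P = 1207/1250 ≈ 0.965600
step 3 [3y] zero: DF = P = 9467/10000 ≈ 0.946700
step 4 [4y] zero: DF = P = 1837/2000 ≈ 0.918500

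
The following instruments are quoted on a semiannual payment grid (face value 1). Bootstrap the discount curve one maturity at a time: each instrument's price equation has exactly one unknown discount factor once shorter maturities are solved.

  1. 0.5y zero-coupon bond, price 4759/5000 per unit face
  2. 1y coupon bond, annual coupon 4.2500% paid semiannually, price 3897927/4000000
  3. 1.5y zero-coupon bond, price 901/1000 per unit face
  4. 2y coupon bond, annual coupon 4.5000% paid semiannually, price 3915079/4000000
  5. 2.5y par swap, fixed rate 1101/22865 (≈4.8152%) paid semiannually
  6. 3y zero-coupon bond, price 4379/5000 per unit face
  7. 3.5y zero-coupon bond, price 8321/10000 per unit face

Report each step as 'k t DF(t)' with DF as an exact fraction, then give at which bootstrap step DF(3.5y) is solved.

step 1 [0.5y] zero: DF = P = 4759/5000 ≈ 0.951800
step 2 [1y] bond c/2=17/800: DF=(3897927/4000000 − 17/800·(0.951800))/(1+17/800) = 584/625 ≈ 0.934400
step 3 [1.5y] zero: DF = P = 901/1000 ≈ 0.901000
step 4 [2y] bond c/2=9/400: DF=(3915079/4000000 − 9/400·(0.951800+0.934400+0.901000))/(1+9/400) = 8959/10000 ≈ 0.895900
step 5 [2.5y] swap r/2=1101/45730: DF=(1 − 1101/45730·(0.951800+0.934400+0.901000+0.895900))/(1+1101/45730) = 8899/10000 ≈ 0.889900
step 6 [3y] zero: DF = P = 4379/5000 ≈ 0.875800
step 7 [3.5y] zero: DF = P = 8321/10000 ≈ 0.832100

1 1/2 4759/5000
2 1 584/625
3 3/2 901/1000
4 2 8959/10000
5 5/2 8899/10000
6 3 4379/5000
7 7/2 8321/10000
DF(3.5y) is solved at step 7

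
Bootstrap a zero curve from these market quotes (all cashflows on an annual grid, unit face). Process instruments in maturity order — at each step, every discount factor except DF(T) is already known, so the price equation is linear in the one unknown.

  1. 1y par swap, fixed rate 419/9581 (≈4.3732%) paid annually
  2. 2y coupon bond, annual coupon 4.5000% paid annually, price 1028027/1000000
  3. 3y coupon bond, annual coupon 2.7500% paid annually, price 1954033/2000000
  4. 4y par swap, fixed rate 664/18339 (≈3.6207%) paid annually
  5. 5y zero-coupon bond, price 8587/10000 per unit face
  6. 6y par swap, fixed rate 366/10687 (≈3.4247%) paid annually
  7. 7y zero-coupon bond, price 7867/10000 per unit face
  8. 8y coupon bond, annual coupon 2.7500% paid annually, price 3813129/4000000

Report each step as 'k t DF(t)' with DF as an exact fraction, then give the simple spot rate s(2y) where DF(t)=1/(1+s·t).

step 1 [1y] swap r/1=419/9581: DF=(1 − 419/9581·(0))/(1+419/9581) = 9581/10000 ≈ 0.958100
step 2 [2y] bond c/1=9/200: DF=(1028027/1000000 − 9/200·(0.958100))/(1+9/200) = 377/400 ≈ 0.942500
step 3 [3y] bond c/1=11/400: DF=(1954033/2000000 − 11/400·(0.958100+0.942500))/(1+11/400) = 9/10 ≈ 0.900000
step 4 [4y] swap r/1=664/18339: DF=(1 − 664/18339·(0.958100+0.942500+0.900000))/(1+664/18339) = 542/625 ≈ 0.867200
step 5 [5y] zero: DF = P = 8587/10000 ≈ 0.858700
step 6 [6y] swap r/1=366/10687: DF=(1 − 366/10687·(0.958100+0.942500+0.900000+0.867200+0.858700))/(1+366/10687) = 817/1000 ≈ 0.817000
step 7 [7y] zero: DF = P = 7867/10000 ≈ 0.786700
step 8 [8y] bond c/1=11/400: DF=(3813129/4000000 − 11/400·(0.958100+0.942500+0.900000+0.867200+0.858700+0.817000+0.786700))/(1+11/400) = 7637/10000 ≈ 0.763700

1 1 9581/10000
2 2 377/400
3 3 9/10
4 4 542/625
5 5 8587/10000
6 6 817/1000
7 7 7867/10000
8 8 7637/10000
s(2y) = (1/(377/400) − 1)/(2) = 23/754 ≈ 3.0504%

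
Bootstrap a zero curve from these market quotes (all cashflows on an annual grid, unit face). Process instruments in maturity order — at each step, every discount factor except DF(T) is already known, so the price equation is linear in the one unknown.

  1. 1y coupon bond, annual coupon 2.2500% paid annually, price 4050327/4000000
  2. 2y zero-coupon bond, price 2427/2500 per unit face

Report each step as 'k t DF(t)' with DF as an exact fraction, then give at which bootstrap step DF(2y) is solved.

step 1 [1y] bond c/1=9/400: DF=(4050327/4000000 − 9/400·(0))/(1+9/400) = 9903/10000 ≈ 0.990300
step 2 [2y] zero: DF = P = 2427/2500 ≈ 0.970800

1 1 9903/10000
2 2 2427/2500
DF(2y) is solved at step 2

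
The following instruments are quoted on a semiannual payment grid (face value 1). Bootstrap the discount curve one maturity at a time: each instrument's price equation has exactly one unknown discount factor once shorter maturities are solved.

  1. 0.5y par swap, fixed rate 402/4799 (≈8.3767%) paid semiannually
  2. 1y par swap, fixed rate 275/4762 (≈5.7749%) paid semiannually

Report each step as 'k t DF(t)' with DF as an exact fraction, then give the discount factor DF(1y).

1 1/2 4799/5000
2 1 189/200
DF(1y) = 189/200 ≈ 0.945000

step 1 [0.5y] swap r/2=201/4799: DF=(1 − 201/4799·(0))/(1+201/4799) = 4799/5000 ≈ 0.959800
step 2 [1y] swap r/2=275/9524: DF=(1 − 275/9524·(0.959800))/(1+275/9524) = 189/200 ≈ 0.945000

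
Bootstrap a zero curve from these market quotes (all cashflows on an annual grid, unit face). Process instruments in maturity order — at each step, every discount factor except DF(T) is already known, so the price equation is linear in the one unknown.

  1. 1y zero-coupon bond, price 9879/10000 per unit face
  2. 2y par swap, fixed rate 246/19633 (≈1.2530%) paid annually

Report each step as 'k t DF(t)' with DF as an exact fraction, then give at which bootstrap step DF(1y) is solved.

1 1 9879/10000
2 2 4877/5000
DF(1y) is solved at step 1

step 1 [1y] zero: DF = P = 9879/10000 ≈ 0.987900
step 2 [2y] swap r/1=246/19633: DF=(1 − 246/19633·(0.987900))/(1+246/19633) = 4877/5000 ≈ 0.975400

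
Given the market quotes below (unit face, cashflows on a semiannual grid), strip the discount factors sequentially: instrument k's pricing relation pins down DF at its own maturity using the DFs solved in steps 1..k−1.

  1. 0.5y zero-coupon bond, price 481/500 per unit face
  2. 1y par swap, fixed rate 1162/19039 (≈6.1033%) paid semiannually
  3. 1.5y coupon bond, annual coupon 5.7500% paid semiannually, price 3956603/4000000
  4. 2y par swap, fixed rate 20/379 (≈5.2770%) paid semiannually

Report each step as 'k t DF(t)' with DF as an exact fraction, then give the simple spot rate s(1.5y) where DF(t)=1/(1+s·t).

step 1 [0.5y] zero: DF = P = 481/500 ≈ 0.962000
step 2 [1y] swap r/2=581/19039: DF=(1 − 581/19039·(0.962000))/(1+581/19039) = 9419/10000 ≈ 0.941900
step 3 [1.5y] bond c/2=23/800: DF=(3956603/4000000 − 23/800·(0.962000+0.941900))/(1+23/800) = 9083/10000 ≈ 0.908300
step 4 [2y] swap r/2=10/379: DF=(1 − 10/379·(0.962000+0.941900+0.908300))/(1+10/379) = 451/500 ≈ 0.902000

1 1/2 481/500
2 1 9419/10000
3 3/2 9083/10000
4 2 451/500
s(1.5y) = (1/(9083/10000) − 1)/(3/2) = 1834/27249 ≈ 6.7305%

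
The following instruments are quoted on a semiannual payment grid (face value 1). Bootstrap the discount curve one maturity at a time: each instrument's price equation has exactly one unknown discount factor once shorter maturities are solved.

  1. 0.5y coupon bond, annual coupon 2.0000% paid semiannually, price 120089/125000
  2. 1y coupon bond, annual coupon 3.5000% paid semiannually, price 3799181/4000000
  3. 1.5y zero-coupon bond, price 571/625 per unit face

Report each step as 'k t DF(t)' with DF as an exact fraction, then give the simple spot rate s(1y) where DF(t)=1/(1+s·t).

step 1 [0.5y] bond c/2=1/100: DF=(120089/125000 − 1/100·(0))/(1+1/100) = 1189/1250 ≈ 0.951200
step 2 [1y] bond c/2=7/400: DF=(3799181/4000000 − 7/400·(0.951200))/(1+7/400) = 9171/10000 ≈ 0.917100
step 3 [1.5y] zero: DF = P = 571/625 ≈ 0.913600

1 1/2 1189/1250
2 1 9171/10000
3 3/2 571/625
s(1y) = (1/(9171/10000) − 1)/(1) = 829/9171 ≈ 9.0394%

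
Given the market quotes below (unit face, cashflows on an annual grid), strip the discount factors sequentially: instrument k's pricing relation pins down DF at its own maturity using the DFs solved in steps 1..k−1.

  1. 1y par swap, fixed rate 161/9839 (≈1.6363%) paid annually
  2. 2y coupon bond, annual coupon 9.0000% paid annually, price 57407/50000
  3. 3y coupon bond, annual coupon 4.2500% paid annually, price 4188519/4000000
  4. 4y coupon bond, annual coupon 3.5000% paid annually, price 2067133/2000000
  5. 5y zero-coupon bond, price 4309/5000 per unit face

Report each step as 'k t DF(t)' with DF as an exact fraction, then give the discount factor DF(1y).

1 1 9839/10000
2 2 9721/10000
3 3 9247/10000
4 4 2253/2500
5 5 4309/5000
DF(1y) = 9839/10000 ≈ 0.983900

step 1 [1y] swap r/1=161/9839: DF=(1 − 161/9839·(0))/(1+161/9839) = 9839/10000 ≈ 0.983900
step 2 [2y] bond c/1=9/100: DF=(57407/50000 − 9/100·(0.983900))/(1+9/100) = 9721/10000 ≈ 0.972100
step 3 [3y] bond c/1=17/400: DF=(4188519/4000000 − 17/400·(0.983900+0.972100))/(1+17/400) = 9247/10000 ≈ 0.924700
step 4 [4y] bond c/1=7/200: DF=(2067133/2000000 − 7/200·(0.983900+0.972100+0.924700))/(1+7/200) = 2253/2500 ≈ 0.901200
step 5 [5y] zero: DF = P = 4309/5000 ≈ 0.861800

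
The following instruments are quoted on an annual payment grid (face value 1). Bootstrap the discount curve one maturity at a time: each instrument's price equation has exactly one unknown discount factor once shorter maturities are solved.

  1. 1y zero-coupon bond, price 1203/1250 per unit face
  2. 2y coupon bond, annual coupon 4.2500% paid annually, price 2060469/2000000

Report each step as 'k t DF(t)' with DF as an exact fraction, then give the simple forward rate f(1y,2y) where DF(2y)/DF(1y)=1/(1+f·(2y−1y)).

step 1 [1y] zero: DF = P = 1203/1250 ≈ 0.962400
step 2 [2y] bond c/1=17/400: DF=(2060469/2000000 − 17/400·(0.962400))/(1+17/400) = 949/1000 ≈ 0.949000

1 1 1203/1250
2 2 949/1000
f(1y,2y) = ((1203/1250)/(949/1000) − 1)/(1) = 67/4745 ≈ 1.4120%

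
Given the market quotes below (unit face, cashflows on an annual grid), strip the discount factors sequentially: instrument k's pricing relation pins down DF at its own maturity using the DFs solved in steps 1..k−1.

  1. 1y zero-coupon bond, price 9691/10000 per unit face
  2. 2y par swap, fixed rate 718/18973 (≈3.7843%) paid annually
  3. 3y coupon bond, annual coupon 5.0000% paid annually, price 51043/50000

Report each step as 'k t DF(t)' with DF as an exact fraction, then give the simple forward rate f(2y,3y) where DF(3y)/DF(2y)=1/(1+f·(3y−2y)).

step 1 [1y] zero: DF = P = 9691/10000 ≈ 0.969100
step 2 [2y] swap r/1=718/18973: DF=(1 − 718/18973·(0.969100))/(1+718/18973) = 4641/5000 ≈ 0.928200
step 3 [3y] bond c/1=1/20: DF=(51043/50000 − 1/20·(0.969100+0.928200))/(1+1/20) = 8819/10000 ≈ 0.881900

1 1 9691/10000
2 2 4641/5000
3 3 8819/10000
f(2y,3y) = ((4641/5000)/(8819/10000) − 1)/(1) = 463/8819 ≈ 5.2500%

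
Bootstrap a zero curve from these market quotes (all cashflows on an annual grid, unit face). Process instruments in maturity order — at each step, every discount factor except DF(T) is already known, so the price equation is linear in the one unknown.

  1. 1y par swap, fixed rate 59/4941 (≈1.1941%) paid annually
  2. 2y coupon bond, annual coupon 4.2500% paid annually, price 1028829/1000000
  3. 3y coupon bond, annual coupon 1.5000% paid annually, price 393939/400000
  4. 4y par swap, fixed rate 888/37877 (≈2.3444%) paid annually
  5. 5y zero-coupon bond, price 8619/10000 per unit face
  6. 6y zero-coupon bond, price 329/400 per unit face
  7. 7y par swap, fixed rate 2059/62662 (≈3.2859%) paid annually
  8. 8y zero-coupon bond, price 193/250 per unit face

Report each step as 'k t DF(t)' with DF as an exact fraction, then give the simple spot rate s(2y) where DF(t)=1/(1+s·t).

1 1 4941/5000
2 2 4733/5000
3 3 9417/10000
4 4 1139/1250
5 5 8619/10000
6 6 329/400
7 7 7941/10000
8 8 193/250
s(2y) = (1/(4733/5000) − 1)/(2) = 267/9466 ≈ 2.8206%

step 1 [1y] swap r/1=59/4941: DF=(1 − 59/4941·(0))/(1+59/4941) = 4941/5000 ≈ 0.988200
step 2 [2y] bond c/1=17/400: DF=(1028829/1000000 − 17/400·(0.988200))/(1+17/400) = 4733/5000 ≈ 0.946600
step 3 [3y] bond c/1=3/200: DF=(393939/400000 − 3/200·(0.988200+0.946600))/(1+3/200) = 9417/10000 ≈ 0.941700
step 4 [4y] swap r/1=888/37877: DF=(1 − 888/37877·(0.988200+0.946600+0.941700))/(1+888/37877) = 1139/1250 ≈ 0.911200
step 5 [5y] zero: DF = P = 8619/10000 ≈ 0.861900
step 6 [6y] zero: DF = P = 329/400 ≈ 0.822500
step 7 [7y] swap r/1=2059/62662: DF=(1 − 2059/62662·(0.988200+0.946600+0.941700+0.911200+0.861900+0.822500))/(1+2059/62662) = 7941/10000 ≈ 0.794100
step 8 [8y] zero: DF = P = 193/250 ≈ 0.772000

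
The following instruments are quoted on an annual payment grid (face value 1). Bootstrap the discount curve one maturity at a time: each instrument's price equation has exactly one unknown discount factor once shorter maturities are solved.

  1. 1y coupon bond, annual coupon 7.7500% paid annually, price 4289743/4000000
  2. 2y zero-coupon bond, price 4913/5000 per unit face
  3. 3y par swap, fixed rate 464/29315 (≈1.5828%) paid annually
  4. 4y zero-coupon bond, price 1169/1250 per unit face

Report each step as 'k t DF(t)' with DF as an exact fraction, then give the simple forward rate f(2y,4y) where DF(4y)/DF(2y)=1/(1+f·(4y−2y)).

1 1 9953/10000
2 2 4913/5000
3 3 596/625
4 4 1169/1250
f(2y,4y) = ((4913/5000)/(1169/1250) − 1)/(2) = 237/9352 ≈ 2.5342%

step 1 [1y] bond c/1=31/400: DF=(4289743/4000000 − 31/400·(0))/(1+31/400) = 9953/10000 ≈ 0.995300
step 2 [2y] zero: DF = P = 4913/5000 ≈ 0.982600
step 3 [3y] swap r/1=464/29315: DF=(1 − 464/29315·(0.995300+0.982600))/(1+464/29315) = 596/625 ≈ 0.953600
step 4 [4y] zero: DF = P = 1169/1250 ≈ 0.935200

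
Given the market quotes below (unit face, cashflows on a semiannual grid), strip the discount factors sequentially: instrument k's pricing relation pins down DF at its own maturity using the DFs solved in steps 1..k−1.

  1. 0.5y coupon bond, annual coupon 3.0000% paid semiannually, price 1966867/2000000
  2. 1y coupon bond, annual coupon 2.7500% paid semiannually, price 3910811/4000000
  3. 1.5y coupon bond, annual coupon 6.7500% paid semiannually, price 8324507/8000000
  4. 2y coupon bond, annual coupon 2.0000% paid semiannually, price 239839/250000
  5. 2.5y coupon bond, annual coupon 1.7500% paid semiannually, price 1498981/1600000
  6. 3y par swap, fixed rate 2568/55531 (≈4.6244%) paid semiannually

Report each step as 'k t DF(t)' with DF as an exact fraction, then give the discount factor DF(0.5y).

step 1 [0.5y] bond c/2=3/200: DF=(1966867/2000000 − 3/200·(0))/(1+3/200) = 9689/10000 ≈ 0.968900
step 2 [1y] bond c/2=11/800: DF=(3910811/4000000 − 11/800·(0.968900))/(1+11/800) = 9513/10000 ≈ 0.951300
step 3 [1.5y] bond c/2=27/800: DF=(8324507/8000000 − 27/800·(0.968900+0.951300))/(1+27/800) = 9439/10000 ≈ 0.943900
step 4 [2y] bond c/2=1/100: DF=(239839/250000 − 1/100·(0.968900+0.951300+0.943900))/(1+1/100) = 1843/2000 ≈ 0.921500
step 5 [2.5y] bond c/2=7/800: DF=(1498981/1600000 − 7/800·(0.968900+0.951300+0.943900+0.921500))/(1+7/800) = 8959/10000 ≈ 0.895900
step 6 [3y] swap r/2=1284/55531: DF=(1 − 1284/55531·(0.968900+0.951300+0.943900+0.921500+0.895900))/(1+1284/55531) = 2179/2500 ≈ 0.871600

1 1/2 9689/10000
2 1 9513/10000
3 3/2 9439/10000
4 2 1843/2000
5 5/2 8959/10000
6 3 2179/2500
DF(0.5y) = 9689/10000 ≈ 0.968900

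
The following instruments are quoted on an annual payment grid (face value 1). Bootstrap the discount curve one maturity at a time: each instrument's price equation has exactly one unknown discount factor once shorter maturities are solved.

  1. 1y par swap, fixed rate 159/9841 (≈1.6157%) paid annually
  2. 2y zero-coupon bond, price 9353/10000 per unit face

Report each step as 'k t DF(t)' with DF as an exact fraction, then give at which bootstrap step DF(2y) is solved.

1 1 9841/10000
2 2 9353/10000
DF(2y) is solved at step 2

step 1 [1y] swap r/1=159/9841: DF=(1 − 159/9841·(0))/(1+159/9841) = 9841/10000 ≈ 0.984100
step 2 [2y] zero: DF = P = 9353/10000 ≈ 0.935300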